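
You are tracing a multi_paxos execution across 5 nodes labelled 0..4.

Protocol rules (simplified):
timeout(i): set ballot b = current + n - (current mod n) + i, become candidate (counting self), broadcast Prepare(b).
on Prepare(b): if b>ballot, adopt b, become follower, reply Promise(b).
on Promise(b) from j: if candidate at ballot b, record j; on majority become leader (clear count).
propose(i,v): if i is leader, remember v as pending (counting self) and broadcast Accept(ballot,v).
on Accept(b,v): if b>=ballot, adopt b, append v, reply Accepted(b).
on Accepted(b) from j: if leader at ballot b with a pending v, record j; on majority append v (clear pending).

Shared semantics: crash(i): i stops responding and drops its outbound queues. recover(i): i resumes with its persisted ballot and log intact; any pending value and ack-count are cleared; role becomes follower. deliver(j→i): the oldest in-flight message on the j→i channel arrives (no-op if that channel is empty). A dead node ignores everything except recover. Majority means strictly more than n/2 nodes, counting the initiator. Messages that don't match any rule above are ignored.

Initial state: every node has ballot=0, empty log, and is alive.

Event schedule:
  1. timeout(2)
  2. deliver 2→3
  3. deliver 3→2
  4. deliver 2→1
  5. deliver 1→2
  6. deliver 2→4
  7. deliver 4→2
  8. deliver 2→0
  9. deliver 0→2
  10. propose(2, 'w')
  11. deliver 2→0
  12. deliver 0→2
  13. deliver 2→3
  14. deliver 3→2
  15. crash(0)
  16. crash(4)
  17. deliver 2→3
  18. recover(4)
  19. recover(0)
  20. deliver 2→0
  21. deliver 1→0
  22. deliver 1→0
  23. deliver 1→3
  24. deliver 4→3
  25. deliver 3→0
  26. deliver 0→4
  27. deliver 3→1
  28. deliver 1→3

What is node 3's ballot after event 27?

e1 timeout(2): 2[cand,b=7,-]
e2 deliver 2→3: 3[foll,b=7,-]
e3 deliver 3→2: ·
e4 deliver 2→1: 1[foll,b=7,-]
e5 deliver 1→2: 2[lead,b=7,-]
e6 deliver 2→4: 4[foll,b=7,-]
e7 deliver 4→2: ·
e8 deliver 2→0: 0[foll,b=7,-]
e9 deliver 0→2: ·
e10 propose(2,'w'): ·
e11 deliver 2→0: 0[foll,b=7,w]
e12 deliver 0→2: ·
e13 deliver 2→3: 3[foll,b=7,w]
e14 deliver 3→2: 2[lead,b=7,w]
e15 crash(0): 0[✗foll,b=7,w]
e16 crash(4): 4[✗foll,b=7,-]
e17 deliver 2→3: ·
e18 recover(4): 4[foll,b=7,-]
e19 recover(0): 0[foll,b=7,w]
e20 deliver 2→0: ·
e21 deliver 1→0: ·
e22 deliver 1→0: ·
e23 deliver 1→3: ·
e24 deliver 4→3: ·
e25 deliver 3→0: ·
e26 deliver 0→4: ·
e27 deliver 3→1: ·

7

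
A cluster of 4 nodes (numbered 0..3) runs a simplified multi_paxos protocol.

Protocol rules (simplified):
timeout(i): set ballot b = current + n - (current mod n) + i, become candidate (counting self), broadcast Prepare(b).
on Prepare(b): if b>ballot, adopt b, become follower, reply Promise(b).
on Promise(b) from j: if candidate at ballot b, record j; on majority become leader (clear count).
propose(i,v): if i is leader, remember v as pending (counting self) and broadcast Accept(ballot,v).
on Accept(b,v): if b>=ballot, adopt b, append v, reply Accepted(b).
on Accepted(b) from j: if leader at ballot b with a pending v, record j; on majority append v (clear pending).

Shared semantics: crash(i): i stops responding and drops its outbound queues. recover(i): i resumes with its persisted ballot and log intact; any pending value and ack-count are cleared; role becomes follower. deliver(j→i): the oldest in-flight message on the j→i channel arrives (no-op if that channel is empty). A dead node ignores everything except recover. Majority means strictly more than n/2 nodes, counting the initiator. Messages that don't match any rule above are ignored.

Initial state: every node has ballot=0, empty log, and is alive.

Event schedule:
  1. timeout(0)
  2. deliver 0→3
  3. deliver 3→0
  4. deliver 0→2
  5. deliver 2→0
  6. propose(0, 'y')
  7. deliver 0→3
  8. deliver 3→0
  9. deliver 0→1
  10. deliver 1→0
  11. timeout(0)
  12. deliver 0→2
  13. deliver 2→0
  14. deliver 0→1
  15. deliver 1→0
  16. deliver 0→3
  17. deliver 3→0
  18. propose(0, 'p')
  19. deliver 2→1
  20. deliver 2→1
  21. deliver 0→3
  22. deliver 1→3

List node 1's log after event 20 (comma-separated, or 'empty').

[1] timeout(0) → N0(cand b4 [-])
[2] deliver 0→3 → N3(foll b4 [-])
[3] deliver 3→0 → ∅
[4] deliver 0→2 → N2(foll b4 [-])
[5] deliver 2→0 → N0(lead b4 [-])
[6] propose(0,'y') → ∅
[7] deliver 0→3 → N3(foll b4 [y])
[8] deliver 3→0 → ∅
[9] deliver 0→1 → N1(foll b4 [-])
[10] deliver 1→0 → ∅
[11] timeout(0) → N0(cand b8 [-])
[12] deliver 0→2 → N2(foll b4 [y])
[13] deliver 2→0 → ∅
[14] deliver 0→1 → N1(foll b4 [y])
[15] deliver 1→0 → ∅
[16] deliver 0→3 → N3(foll b8 [y])
[17] deliver 3→0 → ∅
[18] propose(0,'p') → ∅
[19] deliver 2→1 → ∅
[20] deliver 2→1 → ∅

y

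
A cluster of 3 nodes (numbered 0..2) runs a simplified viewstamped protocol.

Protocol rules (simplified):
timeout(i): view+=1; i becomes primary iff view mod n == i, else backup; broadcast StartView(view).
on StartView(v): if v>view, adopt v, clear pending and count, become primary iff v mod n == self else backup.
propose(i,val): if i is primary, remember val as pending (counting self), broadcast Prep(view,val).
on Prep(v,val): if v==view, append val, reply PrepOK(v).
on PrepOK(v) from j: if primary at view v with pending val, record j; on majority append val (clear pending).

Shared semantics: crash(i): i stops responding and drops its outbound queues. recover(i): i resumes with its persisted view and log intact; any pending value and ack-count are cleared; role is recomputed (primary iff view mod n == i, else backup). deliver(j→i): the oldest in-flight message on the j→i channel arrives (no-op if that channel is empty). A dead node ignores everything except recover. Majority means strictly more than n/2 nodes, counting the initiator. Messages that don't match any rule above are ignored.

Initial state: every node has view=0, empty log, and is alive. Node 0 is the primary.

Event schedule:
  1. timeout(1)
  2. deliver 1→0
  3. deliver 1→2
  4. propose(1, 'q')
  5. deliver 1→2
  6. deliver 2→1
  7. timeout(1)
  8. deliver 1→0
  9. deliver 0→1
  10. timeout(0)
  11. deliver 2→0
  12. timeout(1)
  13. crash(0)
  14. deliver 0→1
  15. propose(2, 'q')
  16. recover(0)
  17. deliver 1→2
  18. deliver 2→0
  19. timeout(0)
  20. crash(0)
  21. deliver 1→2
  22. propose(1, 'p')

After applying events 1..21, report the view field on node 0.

[1] timeout(1) → N1(prim v1 [-])
[2] deliver 1→0 → N0(back v1 [-])
[3] deliver 1→2 → N2(back v1 [-])
[4] propose(1,'q') → ∅
[5] deliver 1→2 → N2(back v1 [q])
[6] deliver 2→1 → N1(prim v1 [q])
[7] timeout(1) → N1(back v2 [q])
[8] deliver 1→0 → N0(back v1 [q])
[9] deliver 0→1 → ∅
[10] timeout(0) → N0(back v2 [q])
[11] deliver 2→0 → ∅
[12] timeout(1) → N1(back v3 [q])
[13] crash(0) → N0(✗back v2 [q])
[14] deliver 0→1 → ∅
[15] propose(2,'q') → ∅
[16] recover(0) → N0(back v2 [q])
[17] deliver 1→2 → N2(prim v2 [q])
[18] deliver 2→0 → ∅
[19] timeout(0) → N0(prim v3 [q])
[20] crash(0) → N0(✗prim v3 [q])
[21] deliver 1→2 → N2(back v3 [q])

3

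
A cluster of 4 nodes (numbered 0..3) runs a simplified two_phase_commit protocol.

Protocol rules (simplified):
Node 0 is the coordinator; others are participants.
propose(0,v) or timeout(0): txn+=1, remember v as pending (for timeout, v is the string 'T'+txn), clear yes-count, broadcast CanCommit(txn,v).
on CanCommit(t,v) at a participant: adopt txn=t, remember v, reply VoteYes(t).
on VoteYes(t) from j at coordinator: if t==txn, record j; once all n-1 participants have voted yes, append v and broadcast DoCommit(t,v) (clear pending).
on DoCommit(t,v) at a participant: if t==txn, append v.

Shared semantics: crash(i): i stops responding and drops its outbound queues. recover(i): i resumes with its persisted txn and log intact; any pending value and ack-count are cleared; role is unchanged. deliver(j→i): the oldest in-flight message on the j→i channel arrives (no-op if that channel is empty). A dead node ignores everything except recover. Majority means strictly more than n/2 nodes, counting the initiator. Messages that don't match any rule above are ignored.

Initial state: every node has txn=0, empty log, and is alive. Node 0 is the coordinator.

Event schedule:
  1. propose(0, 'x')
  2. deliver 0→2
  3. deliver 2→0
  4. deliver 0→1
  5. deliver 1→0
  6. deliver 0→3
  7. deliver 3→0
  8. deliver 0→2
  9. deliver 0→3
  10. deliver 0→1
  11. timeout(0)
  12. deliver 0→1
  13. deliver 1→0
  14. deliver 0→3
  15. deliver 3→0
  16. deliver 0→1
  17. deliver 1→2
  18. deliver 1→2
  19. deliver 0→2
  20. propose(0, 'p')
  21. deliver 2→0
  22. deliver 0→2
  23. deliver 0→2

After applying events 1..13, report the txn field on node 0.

[1] propose(0,'x') → N0(coor t1 [-])
[2] deliver 0→2 → N2(part t1 [-])
[3] deliver 2→0 → ∅
[4] deliver 0→1 → N1(part t1 [-])
[5] deliver 1→0 → ∅
[6] deliver 0→3 → N3(part t1 [-])
[7] deliver 3→0 → N0(coor t1 [x])
[8] deliver 0→2 → N2(part t1 [x])
[9] deliver 0→3 → N3(part t1 [x])
[10] deliver 0→1 → N1(part t1 [x])
[11] timeout(0) → N0(coor t2 [x])
[12] deliver 0→1 → N1(part t2 [x])
[13] deliver 1→0 → ∅

2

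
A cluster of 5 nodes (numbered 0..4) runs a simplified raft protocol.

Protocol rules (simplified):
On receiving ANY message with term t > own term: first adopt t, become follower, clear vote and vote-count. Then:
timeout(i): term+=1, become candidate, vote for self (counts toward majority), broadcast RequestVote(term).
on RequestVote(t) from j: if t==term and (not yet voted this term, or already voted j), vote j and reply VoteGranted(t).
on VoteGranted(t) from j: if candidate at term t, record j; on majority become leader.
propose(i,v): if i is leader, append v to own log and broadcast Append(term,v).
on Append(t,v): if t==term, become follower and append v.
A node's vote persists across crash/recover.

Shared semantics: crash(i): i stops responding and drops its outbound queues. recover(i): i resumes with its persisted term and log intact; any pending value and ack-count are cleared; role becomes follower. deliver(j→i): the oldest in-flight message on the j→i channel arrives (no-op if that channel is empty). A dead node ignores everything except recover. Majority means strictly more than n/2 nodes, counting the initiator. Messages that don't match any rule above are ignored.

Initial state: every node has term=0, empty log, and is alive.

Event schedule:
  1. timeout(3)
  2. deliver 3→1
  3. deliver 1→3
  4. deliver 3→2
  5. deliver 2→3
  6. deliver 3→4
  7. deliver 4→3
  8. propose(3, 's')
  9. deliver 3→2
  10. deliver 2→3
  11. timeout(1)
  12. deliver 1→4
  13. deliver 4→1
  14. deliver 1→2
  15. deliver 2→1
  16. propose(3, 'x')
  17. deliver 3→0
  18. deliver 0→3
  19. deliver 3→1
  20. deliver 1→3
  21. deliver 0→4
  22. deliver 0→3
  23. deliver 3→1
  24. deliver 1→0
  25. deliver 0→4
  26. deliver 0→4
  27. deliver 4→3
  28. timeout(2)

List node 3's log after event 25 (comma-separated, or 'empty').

s,x

after 1 — timeout(3): n3:cand/t1/[-]
after 2 — deliver 3→1: n1:foll/t1/[-]
after 3 — deliver 1→3: ·
after 4 — deliver 3→2: n2:foll/t1/[-]
after 5 — deliver 2→3: n3:lead/t1/[-]
after 6 — deliver 3→4: n4:foll/t1/[-]
after 7 — deliver 4→3: ·
after 8 — propose(3,'s'): n3:lead/t1/[s]
after 9 — deliver 3→2: n2:foll/t1/[s]
after 10 — deliver 2→3: ·
after 11 — timeout(1): n1:cand/t2/[-]
after 12 — deliver 1→4: n4:foll/t2/[-]
after 13 — deliver 4→1: ·
after 14 — deliver 1→2: n2:foll/t2/[s]
after 15 — deliver 2→1: n1:lead/t2/[-]
after 16 — propose(3,'x'): n3:lead/t1/[s,x]
after 17 — deliver 3→0: n0:foll/t1/[-]
after 18 — deliver 0→3: ·
after 19 — deliver 3→1: ·
after 20 — deliver 1→3: n3:foll/t2/[s,x]
after 21 — deliver 0→4: ·
after 22 — deliver 0→3: ·
after 23 — deliver 3→1: ·
after 24 — deliver 1→0: n0:foll/t2/[-]
after 25 — deliver 0→4: ·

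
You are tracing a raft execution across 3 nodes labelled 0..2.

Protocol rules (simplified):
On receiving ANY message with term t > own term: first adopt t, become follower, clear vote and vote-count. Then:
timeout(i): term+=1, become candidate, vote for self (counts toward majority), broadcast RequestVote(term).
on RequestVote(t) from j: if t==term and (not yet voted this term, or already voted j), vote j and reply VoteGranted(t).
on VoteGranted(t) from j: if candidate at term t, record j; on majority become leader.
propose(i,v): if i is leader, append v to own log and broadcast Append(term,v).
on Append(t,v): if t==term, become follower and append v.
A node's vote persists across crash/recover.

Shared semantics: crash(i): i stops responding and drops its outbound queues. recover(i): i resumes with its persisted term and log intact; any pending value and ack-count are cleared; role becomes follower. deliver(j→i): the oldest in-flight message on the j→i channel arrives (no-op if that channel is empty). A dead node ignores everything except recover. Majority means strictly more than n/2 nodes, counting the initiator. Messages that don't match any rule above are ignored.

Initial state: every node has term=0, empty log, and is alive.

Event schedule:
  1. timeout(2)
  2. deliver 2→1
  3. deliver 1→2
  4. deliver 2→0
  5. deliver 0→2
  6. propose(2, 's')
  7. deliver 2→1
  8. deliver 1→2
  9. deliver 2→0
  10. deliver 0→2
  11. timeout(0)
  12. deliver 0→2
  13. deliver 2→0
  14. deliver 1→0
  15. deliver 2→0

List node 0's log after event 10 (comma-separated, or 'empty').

step 1 timeout(2): 2={cand,t=1,log=-}
step 2 deliver 2→1: 1={foll,t=1,log=-}
step 3 deliver 1→2: 2={lead,t=1,log=-}
step 4 deliver 2→0: 0={foll,t=1,log=-}
step 5 deliver 0→2: —
step 6 propose(2,'s'): 2={lead,t=1,log=s}
step 7 deliver 2→1: 1={foll,t=1,log=s}
step 8 deliver 1→2: —
step 9 deliver 2→0: 0={foll,t=1,log=s}
step 10 deliver 0→2: —

s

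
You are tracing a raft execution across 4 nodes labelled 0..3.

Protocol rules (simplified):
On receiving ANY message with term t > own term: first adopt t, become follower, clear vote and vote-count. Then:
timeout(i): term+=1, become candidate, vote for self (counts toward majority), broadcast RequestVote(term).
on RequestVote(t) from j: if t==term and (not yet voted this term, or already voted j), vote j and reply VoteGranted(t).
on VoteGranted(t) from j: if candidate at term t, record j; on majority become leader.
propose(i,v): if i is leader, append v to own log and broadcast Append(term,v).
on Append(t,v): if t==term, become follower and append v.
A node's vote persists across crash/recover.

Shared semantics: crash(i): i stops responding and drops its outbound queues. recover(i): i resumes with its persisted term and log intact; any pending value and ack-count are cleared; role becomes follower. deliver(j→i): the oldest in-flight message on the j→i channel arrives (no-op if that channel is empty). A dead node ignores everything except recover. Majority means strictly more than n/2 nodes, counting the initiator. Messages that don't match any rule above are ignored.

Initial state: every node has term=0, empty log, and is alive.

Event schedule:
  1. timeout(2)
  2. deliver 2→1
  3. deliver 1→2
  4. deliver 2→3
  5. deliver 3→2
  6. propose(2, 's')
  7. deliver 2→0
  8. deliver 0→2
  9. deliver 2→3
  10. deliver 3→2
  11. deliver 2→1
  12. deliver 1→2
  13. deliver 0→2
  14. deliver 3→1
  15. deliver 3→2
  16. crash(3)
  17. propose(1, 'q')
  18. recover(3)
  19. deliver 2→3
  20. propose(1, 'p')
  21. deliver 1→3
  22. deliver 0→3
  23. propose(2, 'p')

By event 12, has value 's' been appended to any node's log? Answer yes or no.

yes

step 1 timeout(2): 2={cand,t=1,log=-}
step 2 deliver 2→1: 1={foll,t=1,log=-}
step 3 deliver 1→2: —
step 4 deliver 2→3: 3={foll,t=1,log=-}
step 5 deliver 3→2: 2={lead,t=1,log=-}
step 6 propose(2,'s'): 2={lead,t=1,log=s}
step 7 deliver 2→0: 0={foll,t=1,log=-}
step 8 deliver 0→2: —
step 9 deliver 2→3: 3={foll,t=1,log=s}
step 10 deliver 3→2: —
step 11 deliver 2→1: 1={foll,t=1,log=s}
step 12 deliver 1→2: —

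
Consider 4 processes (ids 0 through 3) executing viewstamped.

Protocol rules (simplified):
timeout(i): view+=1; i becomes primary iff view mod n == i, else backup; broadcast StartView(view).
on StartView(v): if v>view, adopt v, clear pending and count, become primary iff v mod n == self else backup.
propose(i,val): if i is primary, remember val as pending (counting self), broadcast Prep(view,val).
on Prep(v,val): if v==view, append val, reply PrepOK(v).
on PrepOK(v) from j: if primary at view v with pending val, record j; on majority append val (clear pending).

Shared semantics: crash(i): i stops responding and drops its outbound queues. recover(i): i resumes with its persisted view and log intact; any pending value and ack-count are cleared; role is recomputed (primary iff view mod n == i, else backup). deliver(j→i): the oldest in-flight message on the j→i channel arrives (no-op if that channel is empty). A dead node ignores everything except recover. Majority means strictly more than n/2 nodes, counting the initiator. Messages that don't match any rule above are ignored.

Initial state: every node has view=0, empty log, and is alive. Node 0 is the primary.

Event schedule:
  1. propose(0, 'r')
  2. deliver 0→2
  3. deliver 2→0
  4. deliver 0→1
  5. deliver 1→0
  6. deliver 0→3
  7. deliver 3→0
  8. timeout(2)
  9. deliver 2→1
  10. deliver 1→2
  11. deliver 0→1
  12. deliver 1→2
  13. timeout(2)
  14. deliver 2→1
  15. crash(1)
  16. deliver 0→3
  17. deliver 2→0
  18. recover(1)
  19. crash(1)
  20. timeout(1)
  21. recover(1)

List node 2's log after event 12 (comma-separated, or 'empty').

r

e1 propose(0,'r'): ·
e2 deliver 0→2: 2[back,v=0,r]
e3 deliver 2→0: ·
e4 deliver 0→1: 1[back,v=0,r]
e5 deliver 1→0: 0[prim,v=0,r]
e6 deliver 0→3: 3[back,v=0,r]
e7 deliver 3→0: ·
e8 timeout(2): 2[back,v=1,r]
e9 deliver 2→1: 1[prim,v=1,r]
e10 deliver 1→2: ·
e11 deliver 0→1: ·
e12 deliver 1→2: ·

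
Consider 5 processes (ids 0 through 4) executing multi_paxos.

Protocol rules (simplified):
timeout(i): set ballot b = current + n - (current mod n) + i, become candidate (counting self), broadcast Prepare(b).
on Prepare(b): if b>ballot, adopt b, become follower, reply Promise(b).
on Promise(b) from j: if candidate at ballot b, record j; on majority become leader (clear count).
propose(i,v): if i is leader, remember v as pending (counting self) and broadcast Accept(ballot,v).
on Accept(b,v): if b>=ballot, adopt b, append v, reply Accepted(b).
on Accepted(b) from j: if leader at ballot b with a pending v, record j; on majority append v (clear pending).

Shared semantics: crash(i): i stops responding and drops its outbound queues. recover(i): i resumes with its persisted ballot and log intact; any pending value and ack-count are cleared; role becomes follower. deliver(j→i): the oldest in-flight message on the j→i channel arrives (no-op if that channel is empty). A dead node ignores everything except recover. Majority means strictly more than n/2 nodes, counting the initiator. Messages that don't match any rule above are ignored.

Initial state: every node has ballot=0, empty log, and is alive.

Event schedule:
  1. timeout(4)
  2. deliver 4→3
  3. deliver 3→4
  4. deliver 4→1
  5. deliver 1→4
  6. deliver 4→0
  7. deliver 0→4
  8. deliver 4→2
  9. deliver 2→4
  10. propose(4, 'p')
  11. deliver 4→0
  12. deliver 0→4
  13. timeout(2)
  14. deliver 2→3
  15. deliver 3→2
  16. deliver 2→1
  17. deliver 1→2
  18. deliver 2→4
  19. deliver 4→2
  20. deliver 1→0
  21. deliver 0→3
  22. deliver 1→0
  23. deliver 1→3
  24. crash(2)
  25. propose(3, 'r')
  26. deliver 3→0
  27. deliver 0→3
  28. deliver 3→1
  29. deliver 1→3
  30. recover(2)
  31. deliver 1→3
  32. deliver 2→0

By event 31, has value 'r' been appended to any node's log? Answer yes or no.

no

1. timeout(4):  <4:cand b9 ->
2. deliver 4→3:  <3:foll b9 ->
3. deliver 3→4:  nop
4. deliver 4→1:  <1:foll b9 ->
5. deliver 1→4:  <4:lead b9 ->
6. deliver 4→0:  <0:foll b9 ->
7. deliver 0→4:  nop
8. deliver 4→2:  <2:foll b9 ->
9. deliver 2→4:  nop
10. propose(4,'p'):  nop
11. deliver 4→0:  <0:foll b9 p>
12. deliver 0→4:  nop
13. timeout(2):  <2:cand b12 ->
14. deliver 2→3:  <3:foll b12 ->
15. deliver 3→2:  nop
16. deliver 2→1:  <1:foll b12 ->
17. deliver 1→2:  <2:lead b12 ->
18. deliver 2→4:  <4:foll b12 ->
19. deliver 4→2:  nop
20. deliver 1→0:  nop
21. deliver 0→3:  nop
22. deliver 1→0:  nop
23. deliver 1→3:  nop
24. crash(2):  <2:✗lead b12 ->
25. propose(3,'r'):  nop
26. deliver 3→0:  nop
27. deliver 0→3:  nop
28. deliver 3→1:  nop
29. deliver 1→3:  nop
30. recover(2):  <2:foll b12 ->
31. deliver 1→3:  nop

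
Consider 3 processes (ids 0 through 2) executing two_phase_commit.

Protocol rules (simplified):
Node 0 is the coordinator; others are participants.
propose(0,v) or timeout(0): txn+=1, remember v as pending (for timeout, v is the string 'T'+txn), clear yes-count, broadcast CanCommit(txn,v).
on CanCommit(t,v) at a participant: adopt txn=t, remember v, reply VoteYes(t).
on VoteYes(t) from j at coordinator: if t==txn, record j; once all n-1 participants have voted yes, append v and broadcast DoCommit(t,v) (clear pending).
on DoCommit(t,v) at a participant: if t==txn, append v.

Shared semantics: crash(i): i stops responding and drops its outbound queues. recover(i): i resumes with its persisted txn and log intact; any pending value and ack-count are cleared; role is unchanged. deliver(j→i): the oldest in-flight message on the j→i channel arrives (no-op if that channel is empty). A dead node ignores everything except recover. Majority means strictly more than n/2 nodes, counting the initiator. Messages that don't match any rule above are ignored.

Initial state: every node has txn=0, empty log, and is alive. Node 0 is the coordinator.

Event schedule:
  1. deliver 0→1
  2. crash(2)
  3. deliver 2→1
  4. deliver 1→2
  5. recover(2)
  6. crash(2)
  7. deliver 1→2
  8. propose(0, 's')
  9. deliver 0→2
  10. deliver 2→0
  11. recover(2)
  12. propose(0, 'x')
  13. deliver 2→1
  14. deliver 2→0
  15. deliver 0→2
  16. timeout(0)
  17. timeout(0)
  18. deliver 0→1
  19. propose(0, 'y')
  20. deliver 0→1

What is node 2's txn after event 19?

step 1 deliver 0→1: —
step 2 crash(2): 2={✗part,t=0,log=-}
step 3 deliver 2→1: —
step 4 deliver 1→2: —
step 5 recover(2): 2={part,t=0,log=-}
step 6 crash(2): 2={✗part,t=0,log=-}
step 7 deliver 1→2: —
step 8 propose(0,'s'): 0={coor,t=1,log=-}
step 9 deliver 0→2: —
step 10 deliver 2→0: —
step 11 recover(2): 2={part,t=0,log=-}
step 12 propose(0,'x'): 0={coor,t=2,log=-}
step 13 deliver 2→1: —
step 14 deliver 2→0: —
step 15 deliver 0→2: 2={part,t=1,log=-}
step 16 timeout(0): 0={coor,t=3,log=-}
step 17 timeout(0): 0={coor,t=4,log=-}
step 18 deliver 0→1: 1={part,t=1,log=-}
step 19 propose(0,'y'): 0={coor,t=5,log=-}

1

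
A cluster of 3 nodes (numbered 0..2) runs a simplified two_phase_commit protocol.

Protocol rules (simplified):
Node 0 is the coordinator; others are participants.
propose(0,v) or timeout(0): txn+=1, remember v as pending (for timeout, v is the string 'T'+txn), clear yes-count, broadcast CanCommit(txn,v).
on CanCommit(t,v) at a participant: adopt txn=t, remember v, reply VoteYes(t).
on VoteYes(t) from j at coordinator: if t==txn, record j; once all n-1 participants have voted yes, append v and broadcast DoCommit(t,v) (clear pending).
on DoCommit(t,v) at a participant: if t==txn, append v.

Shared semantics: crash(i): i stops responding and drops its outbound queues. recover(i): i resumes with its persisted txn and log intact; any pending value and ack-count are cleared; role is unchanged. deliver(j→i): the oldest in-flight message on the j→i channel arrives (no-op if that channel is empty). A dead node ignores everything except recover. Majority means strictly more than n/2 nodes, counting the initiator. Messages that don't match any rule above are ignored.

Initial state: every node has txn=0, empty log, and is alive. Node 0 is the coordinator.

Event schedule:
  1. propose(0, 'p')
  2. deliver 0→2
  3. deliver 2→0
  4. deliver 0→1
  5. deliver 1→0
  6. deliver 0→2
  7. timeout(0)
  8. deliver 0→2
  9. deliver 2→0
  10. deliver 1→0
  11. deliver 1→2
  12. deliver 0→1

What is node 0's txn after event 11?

after 1 — propose(0,'p'): n0:coor/t1/[-]
after 2 — deliver 0→2: n2:part/t1/[-]
after 3 — deliver 2→0: ·
after 4 — deliver 0→1: n1:part/t1/[-]
after 5 — deliver 1→0: n0:coor/t1/[p]
after 6 — deliver 0→2: n2:part/t1/[p]
after 7 — timeout(0): n0:coor/t2/[p]
after 8 — deliver 0→2: n2:part/t2/[p]
after 9 — deliver 2→0: ·
after 10 — deliver 1→0: ·
after 11 — deliver 1→2: ·

2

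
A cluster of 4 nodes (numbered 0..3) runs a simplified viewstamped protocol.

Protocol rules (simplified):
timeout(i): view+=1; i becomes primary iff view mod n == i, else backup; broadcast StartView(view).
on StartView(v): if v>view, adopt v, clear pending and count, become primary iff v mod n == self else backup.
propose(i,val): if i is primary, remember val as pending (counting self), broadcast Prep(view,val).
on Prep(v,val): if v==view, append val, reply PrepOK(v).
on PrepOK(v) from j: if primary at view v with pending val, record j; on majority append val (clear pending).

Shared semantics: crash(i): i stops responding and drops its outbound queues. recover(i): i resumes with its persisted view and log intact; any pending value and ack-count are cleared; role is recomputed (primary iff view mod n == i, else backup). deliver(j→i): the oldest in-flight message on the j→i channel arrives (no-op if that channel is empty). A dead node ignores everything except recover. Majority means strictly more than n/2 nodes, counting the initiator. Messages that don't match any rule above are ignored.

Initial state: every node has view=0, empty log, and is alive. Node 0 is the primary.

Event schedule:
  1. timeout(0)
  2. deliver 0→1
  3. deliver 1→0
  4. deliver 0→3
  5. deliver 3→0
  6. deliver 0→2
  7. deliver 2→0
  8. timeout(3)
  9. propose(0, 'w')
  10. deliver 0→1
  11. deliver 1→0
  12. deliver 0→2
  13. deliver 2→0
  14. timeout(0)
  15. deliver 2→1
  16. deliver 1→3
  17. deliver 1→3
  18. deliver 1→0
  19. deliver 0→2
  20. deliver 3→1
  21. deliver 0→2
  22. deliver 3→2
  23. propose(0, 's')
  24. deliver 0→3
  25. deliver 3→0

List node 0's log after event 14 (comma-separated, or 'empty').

[1] timeout(0) → N0(back v1 [-])
[2] deliver 0→1 → N1(prim v1 [-])
[3] deliver 1→0 → ∅
[4] deliver 0→3 → N3(back v1 [-])
[5] deliver 3→0 → ∅
[6] deliver 0→2 → N2(back v1 [-])
[7] deliver 2→0 → ∅
[8] timeout(3) → N3(back v2 [-])
[9] propose(0,'w') → ∅
[10] deliver 0→1 → ∅
[11] deliver 1→0 → ∅
[12] deliver 0→2 → ∅
[13] deliver 2→0 → ∅
[14] timeout(0) → N0(back v2 [-])

empty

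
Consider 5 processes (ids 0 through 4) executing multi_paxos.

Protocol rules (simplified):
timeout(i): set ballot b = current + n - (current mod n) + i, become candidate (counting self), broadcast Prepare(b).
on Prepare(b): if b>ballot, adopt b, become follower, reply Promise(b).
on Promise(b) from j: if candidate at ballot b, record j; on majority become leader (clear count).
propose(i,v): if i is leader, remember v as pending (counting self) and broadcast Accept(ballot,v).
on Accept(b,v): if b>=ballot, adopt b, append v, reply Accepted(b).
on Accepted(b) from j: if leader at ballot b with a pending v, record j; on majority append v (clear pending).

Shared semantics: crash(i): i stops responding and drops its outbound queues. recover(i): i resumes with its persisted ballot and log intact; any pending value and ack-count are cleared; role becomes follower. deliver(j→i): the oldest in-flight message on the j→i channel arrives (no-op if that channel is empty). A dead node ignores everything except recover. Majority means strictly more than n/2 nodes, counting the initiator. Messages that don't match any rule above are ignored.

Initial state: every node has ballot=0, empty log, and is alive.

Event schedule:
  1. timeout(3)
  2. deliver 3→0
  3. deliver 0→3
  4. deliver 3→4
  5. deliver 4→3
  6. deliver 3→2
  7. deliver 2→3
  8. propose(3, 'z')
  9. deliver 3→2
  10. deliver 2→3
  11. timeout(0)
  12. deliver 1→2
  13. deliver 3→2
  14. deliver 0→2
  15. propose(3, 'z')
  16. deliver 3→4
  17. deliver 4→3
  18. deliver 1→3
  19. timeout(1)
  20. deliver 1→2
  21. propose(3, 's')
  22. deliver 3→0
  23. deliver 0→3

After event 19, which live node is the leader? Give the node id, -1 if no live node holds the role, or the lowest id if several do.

3

step 1 timeout(3): 3={cand,b=8,log=-}
step 2 deliver 3→0: 0={foll,b=8,log=-}
step 3 deliver 0→3: —
step 4 deliver 3→4: 4={foll,b=8,log=-}
step 5 deliver 4→3: 3={lead,b=8,log=-}
step 6 deliver 3→2: 2={foll,b=8,log=-}
step 7 deliver 2→3: —
step 8 propose(3,'z'): —
step 9 deliver 3→2: 2={foll,b=8,log=z}
step 10 deliver 2→3: —
step 11 timeout(0): 0={cand,b=10,log=-}
step 12 deliver 1→2: —
step 13 deliver 3→2: —
step 14 deliver 0→2: 2={foll,b=10,log=z}
step 15 propose(3,'z'): —
step 16 deliver 3→4: 4={foll,b=8,log=z}
step 17 deliver 4→3: —
step 18 deliver 1→3: —
step 19 timeout(1): 1={cand,b=6,log=-}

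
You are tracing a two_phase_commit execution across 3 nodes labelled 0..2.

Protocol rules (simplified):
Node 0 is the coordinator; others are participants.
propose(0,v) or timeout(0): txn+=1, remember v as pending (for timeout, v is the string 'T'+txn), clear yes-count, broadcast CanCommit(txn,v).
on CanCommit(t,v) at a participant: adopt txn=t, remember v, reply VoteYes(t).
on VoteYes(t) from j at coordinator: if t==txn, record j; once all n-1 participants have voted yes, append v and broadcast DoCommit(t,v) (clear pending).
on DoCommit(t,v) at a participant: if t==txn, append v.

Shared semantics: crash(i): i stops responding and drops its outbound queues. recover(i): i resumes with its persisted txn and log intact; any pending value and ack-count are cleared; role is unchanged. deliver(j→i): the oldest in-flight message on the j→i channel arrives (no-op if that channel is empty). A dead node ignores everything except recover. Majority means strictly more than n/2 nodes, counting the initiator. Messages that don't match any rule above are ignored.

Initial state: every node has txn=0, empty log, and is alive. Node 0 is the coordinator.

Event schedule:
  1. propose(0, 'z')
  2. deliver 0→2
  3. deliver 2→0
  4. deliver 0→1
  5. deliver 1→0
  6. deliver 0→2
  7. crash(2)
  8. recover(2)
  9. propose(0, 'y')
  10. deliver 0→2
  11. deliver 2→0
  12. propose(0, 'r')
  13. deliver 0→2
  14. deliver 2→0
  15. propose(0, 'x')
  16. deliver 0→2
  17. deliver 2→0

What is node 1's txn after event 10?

[1] propose(0,'z') → N0(coor t1 [-])
[2] deliver 0→2 → N2(part t1 [-])
[3] deliver 2→0 → ∅
[4] deliver 0→1 → N1(part t1 [-])
[5] deliver 1→0 → N0(coor t1 [z])
[6] deliver 0→2 → N2(part t1 [z])
[7] crash(2) → N2(✗part t1 [z])
[8] recover(2) → N2(part t1 [z])
[9] propose(0,'y') → N0(coor t2 [z])
[10] deliver 0→2 → N2(part t2 [z])

1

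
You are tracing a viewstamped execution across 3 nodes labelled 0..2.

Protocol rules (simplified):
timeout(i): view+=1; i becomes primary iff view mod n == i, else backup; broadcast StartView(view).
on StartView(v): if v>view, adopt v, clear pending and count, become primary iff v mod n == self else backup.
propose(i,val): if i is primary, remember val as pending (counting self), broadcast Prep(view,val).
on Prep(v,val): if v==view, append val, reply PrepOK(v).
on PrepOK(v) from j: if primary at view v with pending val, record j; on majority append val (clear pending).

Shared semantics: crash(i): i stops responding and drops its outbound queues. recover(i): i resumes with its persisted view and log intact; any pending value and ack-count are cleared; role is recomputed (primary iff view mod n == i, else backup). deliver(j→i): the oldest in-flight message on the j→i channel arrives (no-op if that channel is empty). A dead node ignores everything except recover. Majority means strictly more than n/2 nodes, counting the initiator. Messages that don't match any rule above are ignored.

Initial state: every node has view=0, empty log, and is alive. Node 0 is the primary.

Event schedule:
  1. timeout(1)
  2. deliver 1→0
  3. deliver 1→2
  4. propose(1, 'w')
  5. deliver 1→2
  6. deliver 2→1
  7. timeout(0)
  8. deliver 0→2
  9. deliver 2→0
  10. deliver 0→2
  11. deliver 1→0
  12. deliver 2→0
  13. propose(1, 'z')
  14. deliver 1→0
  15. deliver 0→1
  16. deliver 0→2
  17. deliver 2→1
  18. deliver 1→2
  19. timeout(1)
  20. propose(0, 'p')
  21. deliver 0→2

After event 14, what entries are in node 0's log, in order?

[1] timeout(1) → N1(prim v1 [-])
[2] deliver 1→0 → N0(back v1 [-])
[3] deliver 1→2 → N2(back v1 [-])
[4] propose(1,'w') → ∅
[5] deliver 1→2 → N2(back v1 [w])
[6] deliver 2→1 → N1(prim v1 [w])
[7] timeout(0) → N0(back v2 [-])
[8] deliver 0→2 → N2(prim v2 [w])
[9] deliver 2→0 → ∅
[10] deliver 0→2 → ∅
[11] deliver 1→0 → ∅
[12] deliver 2→0 → ∅
[13] propose(1,'z') → ∅
[14] deliver 1→0 → ∅

empty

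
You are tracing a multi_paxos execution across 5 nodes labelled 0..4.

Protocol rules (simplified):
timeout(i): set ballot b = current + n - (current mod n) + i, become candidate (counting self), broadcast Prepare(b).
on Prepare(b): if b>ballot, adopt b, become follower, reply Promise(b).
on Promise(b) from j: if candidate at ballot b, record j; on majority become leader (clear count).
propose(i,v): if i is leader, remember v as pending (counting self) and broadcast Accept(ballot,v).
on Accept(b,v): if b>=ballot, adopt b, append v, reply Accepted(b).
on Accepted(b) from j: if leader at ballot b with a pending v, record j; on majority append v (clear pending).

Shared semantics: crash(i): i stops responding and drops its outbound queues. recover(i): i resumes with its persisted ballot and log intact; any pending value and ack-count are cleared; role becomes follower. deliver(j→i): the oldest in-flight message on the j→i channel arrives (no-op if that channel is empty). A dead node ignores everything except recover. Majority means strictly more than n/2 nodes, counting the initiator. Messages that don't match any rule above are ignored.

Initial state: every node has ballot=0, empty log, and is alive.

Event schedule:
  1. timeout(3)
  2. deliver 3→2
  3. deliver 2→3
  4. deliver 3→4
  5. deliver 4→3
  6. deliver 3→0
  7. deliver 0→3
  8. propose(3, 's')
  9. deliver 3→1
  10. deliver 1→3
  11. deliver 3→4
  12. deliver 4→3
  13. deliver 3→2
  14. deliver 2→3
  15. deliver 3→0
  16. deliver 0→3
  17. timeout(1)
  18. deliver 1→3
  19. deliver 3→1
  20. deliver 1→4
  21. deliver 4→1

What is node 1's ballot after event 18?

[1] timeout(3) → N3(cand b8 [-])
[2] deliver 3→2 → N2(foll b8 [-])
[3] deliver 2→3 → ∅
[4] deliver 3→4 → N4(foll b8 [-])
[5] deliver 4→3 → N3(lead b8 [-])
[6] deliver 3→0 → N0(foll b8 [-])
[7] deliver 0→3 → ∅
[8] propose(3,'s') → ∅
[9] deliver 3→1 → N1(foll b8 [-])
[10] deliver 1→3 → ∅
[11] deliver 3→4 → N4(foll b8 [s])
[12] deliver 4→3 → ∅
[13] deliver 3→2 → N2(foll b8 [s])
[14] deliver 2→3 → N3(lead b8 [s])
[15] deliver 3→0 → N0(foll b8 [s])
[16] deliver 0→3 → ∅
[17] timeout(1) → N1(cand b11 [-])
[18] deliver 1→3 → N3(foll b11 [s])

11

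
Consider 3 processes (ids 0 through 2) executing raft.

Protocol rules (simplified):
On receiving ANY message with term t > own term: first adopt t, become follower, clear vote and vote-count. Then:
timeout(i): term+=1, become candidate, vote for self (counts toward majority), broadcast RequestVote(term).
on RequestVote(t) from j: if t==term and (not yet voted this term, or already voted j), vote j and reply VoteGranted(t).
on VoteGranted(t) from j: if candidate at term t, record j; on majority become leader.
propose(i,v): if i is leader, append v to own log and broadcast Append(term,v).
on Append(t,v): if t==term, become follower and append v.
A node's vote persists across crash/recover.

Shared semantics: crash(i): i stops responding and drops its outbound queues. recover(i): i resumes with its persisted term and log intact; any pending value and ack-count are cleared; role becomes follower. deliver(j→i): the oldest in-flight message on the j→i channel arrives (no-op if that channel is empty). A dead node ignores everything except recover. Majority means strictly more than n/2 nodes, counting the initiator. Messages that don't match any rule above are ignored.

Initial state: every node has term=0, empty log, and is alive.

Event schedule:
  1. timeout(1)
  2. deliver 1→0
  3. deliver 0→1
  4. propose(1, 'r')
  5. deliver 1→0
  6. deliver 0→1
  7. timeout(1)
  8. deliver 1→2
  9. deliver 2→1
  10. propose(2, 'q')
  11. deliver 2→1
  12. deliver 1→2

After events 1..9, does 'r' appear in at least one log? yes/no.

1. timeout(1):  <1:cand t1 ->
2. deliver 1→0:  <0:foll t1 ->
3. deliver 0→1:  <1:lead t1 ->
4. propose(1,'r'):  <1:lead t1 r>
5. deliver 1→0:  <0:foll t1 r>
6. deliver 0→1:  nop
7. timeout(1):  <1:cand t2 r>
8. deliver 1→2:  <2:foll t1 ->
9. deliver 2→1:  nop

yes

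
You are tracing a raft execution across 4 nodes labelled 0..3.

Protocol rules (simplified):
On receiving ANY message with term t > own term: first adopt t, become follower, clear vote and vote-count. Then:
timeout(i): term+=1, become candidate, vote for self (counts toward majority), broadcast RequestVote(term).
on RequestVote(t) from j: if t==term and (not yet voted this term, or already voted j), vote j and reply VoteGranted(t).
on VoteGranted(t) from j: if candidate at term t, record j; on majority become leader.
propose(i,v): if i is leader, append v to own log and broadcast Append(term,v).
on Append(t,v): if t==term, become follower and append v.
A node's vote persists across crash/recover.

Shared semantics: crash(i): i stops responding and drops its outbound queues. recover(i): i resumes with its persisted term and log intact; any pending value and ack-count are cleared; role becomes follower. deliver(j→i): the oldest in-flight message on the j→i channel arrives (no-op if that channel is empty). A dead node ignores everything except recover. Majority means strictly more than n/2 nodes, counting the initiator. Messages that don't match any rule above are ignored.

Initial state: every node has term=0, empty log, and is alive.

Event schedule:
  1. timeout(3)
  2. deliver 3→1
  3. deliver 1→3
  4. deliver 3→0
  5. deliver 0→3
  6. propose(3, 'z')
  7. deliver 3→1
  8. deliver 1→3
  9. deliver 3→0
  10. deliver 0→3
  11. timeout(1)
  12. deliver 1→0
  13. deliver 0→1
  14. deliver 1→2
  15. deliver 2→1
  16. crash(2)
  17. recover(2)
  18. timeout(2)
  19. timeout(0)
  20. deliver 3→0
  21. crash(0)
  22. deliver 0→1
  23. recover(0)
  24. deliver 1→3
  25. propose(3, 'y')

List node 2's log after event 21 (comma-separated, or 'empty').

empty

[1] timeout(3) → N3(cand t1 [-])
[2] deliver 3→1 → N1(foll t1 [-])
[3] deliver 1→3 → ∅
[4] deliver 3→0 → N0(foll t1 [-])
[5] deliver 0→3 → N3(lead t1 [-])
[6] propose(3,'z') → N3(lead t1 [z])
[7] deliver 3→1 → N1(foll t1 [z])
[8] deliver 1→3 → ∅
[9] deliver 3→0 → N0(foll t1 [z])
[10] deliver 0→3 → ∅
[11] timeout(1) → N1(cand t2 [z])
[12] deliver 1→0 → N0(foll t2 [z])
[13] deliver 0→1 → ∅
[14] deliver 1→2 → N2(foll t2 [-])
[15] deliver 2→1 → N1(lead t2 [z])
[16] crash(2) → N2(✗foll t2 [-])
[17] recover(2) → N2(foll t2 [-])
[18] timeout(2) → N2(cand t3 [-])
[19] timeout(0) → N0(cand t3 [z])
[20] deliver 3→0 → ∅
[21] crash(0) → N0(✗cand t3 [z])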